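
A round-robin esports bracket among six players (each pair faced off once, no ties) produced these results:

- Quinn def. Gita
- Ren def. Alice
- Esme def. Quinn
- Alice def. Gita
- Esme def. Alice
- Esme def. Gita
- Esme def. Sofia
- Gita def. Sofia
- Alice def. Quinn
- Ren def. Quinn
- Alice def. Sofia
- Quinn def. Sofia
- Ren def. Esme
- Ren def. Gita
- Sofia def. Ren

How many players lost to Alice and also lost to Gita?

Alice beat: Gita, Quinn, Sofia.
Gita beat: Sofia.
Both beat: Sofia — 1.

1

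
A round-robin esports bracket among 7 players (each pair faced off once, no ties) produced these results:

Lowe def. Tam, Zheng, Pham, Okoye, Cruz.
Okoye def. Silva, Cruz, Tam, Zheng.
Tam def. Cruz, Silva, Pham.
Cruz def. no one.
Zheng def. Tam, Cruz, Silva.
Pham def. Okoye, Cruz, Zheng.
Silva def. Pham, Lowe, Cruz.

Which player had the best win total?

Lowe

Win totals: Lowe 5, Pham 3, Tam 3, Silva 3, Zheng 3, Okoye 4, Cruz 0.
Lowe leads with 5 wins (next highest: 4).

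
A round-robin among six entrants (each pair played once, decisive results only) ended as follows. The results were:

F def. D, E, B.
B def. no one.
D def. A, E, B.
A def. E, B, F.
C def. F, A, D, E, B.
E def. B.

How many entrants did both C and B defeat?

C beat: A, B, D, E, F.
B beat: no one.
No one was beaten by both.

0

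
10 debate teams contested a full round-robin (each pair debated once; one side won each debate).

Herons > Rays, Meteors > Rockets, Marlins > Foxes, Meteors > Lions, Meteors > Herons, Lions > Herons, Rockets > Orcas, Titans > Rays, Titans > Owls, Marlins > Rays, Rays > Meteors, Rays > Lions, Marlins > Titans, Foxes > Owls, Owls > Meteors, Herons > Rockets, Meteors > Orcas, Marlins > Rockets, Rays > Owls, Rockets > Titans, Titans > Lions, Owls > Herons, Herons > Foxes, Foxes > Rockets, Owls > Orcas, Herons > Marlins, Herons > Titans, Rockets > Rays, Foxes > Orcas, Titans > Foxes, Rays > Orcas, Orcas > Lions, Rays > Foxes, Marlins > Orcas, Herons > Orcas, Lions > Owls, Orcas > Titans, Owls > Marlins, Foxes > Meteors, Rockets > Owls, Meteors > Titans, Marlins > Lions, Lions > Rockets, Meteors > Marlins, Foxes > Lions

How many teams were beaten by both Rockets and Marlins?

Rockets beat: Owls, Orcas, Rays, Titans.
Marlins beat: Lions, Orcas, Foxes, Rays, Titans, Rockets.
Both beat: Orcas, Rays, Titans — 3.

3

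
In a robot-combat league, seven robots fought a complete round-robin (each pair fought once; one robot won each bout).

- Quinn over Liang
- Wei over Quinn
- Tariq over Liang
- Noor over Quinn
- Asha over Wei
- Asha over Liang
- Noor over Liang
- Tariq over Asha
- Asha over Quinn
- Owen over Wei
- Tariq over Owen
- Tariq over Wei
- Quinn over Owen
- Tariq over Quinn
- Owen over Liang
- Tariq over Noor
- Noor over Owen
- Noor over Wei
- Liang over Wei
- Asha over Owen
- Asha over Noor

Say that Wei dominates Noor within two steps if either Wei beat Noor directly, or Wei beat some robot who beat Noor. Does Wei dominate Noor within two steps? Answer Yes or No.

Wei did not beat Noor directly.
Wei beat Quinn, but each of them lost to Noor. No two-step path.

No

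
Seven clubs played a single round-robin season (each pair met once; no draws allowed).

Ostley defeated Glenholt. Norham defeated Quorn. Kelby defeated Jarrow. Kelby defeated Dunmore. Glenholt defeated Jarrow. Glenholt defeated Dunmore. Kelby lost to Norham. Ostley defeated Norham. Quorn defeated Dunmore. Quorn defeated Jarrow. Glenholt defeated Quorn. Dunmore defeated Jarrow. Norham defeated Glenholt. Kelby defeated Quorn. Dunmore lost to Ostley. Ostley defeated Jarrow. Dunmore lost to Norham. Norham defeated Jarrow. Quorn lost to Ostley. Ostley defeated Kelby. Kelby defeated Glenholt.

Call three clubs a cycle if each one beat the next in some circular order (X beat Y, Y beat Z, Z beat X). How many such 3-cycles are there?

Win totals: Jarrow 0, Glenholt 3, Dunmore 1, Kelby 4, Norham 5, Quorn 2, Ostley 6.
A club with w wins dominates both others in C(w,2) triples; summing gives 0 + 3 + 0 + 6 + 10 + 1 + 15 = 35 transitive triples.
Total triples C(7,3) = 35, so cyclic triples = 35 − 35 = 0.

0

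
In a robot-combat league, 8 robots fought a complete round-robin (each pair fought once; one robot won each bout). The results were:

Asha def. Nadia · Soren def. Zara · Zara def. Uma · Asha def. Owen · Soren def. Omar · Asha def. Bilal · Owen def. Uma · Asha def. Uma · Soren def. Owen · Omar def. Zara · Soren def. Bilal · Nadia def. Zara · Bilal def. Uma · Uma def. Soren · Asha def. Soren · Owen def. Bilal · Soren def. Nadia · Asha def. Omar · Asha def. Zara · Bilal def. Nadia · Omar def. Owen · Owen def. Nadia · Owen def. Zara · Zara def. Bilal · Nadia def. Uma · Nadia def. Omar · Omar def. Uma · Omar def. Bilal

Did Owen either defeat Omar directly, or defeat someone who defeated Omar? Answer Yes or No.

Yes

Owen did not beat Omar directly.
Owen beat Nadia, Uma, Bilal, Zara. Of those, Nadia beat Omar.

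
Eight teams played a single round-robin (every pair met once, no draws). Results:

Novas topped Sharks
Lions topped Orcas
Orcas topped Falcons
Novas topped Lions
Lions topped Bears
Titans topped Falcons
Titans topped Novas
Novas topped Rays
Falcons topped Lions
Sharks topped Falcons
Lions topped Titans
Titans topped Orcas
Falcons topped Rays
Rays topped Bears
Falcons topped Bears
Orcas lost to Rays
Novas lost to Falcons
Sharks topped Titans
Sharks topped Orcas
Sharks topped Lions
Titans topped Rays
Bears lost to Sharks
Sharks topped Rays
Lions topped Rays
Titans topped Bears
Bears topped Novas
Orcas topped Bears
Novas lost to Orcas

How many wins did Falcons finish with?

Falcons' results: beat Lions, Bears, Novas, Rays; lost to Orcas, Titans, Sharks.
That is 4 wins.

4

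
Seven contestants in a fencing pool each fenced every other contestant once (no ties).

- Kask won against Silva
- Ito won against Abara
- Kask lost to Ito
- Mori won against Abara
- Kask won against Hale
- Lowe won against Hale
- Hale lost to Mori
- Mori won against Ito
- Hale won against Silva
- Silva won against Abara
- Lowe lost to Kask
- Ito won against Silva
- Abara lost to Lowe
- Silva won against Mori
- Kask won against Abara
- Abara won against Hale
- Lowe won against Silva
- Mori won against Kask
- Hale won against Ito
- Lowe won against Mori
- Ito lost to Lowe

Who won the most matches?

Win totals: Ito 3, Hale 2, Lowe 5, Abara 1, Kask 4, Mori 4, Silva 2.
Lowe leads with 5 wins (next highest: 4).

Lowe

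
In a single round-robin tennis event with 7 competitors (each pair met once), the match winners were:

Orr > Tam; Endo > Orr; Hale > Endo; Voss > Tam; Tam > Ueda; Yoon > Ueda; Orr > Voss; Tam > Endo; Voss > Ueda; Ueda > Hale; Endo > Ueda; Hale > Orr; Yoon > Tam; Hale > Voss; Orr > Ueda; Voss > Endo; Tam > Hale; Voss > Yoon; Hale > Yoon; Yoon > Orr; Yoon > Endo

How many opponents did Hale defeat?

4

Hale's results: beat Endo, Voss, Orr, Yoon; lost to Tam, Ueda.
That is 4 wins.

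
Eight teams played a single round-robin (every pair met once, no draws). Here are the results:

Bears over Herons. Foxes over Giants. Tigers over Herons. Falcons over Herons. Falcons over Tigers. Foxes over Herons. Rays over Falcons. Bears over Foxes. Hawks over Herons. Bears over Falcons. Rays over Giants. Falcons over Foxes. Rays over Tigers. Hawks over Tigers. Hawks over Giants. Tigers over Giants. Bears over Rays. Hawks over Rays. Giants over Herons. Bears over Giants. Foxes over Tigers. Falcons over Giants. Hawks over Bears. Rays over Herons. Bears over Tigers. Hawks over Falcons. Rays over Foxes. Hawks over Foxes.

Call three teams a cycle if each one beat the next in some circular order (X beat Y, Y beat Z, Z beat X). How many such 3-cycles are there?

Win totals: Giants 1, Tigers 2, Falcons 4, Rays 5, Bears 6, Foxes 3, Herons 0, Hawks 7.
A team with w wins dominates both others in C(w,2) triples; summing gives 0 + 1 + 6 + 10 + 15 + 3 + 0 + 21 = 56 transitive triples.
Total triples C(8,3) = 56, so cyclic triples = 56 − 56 = 0.

0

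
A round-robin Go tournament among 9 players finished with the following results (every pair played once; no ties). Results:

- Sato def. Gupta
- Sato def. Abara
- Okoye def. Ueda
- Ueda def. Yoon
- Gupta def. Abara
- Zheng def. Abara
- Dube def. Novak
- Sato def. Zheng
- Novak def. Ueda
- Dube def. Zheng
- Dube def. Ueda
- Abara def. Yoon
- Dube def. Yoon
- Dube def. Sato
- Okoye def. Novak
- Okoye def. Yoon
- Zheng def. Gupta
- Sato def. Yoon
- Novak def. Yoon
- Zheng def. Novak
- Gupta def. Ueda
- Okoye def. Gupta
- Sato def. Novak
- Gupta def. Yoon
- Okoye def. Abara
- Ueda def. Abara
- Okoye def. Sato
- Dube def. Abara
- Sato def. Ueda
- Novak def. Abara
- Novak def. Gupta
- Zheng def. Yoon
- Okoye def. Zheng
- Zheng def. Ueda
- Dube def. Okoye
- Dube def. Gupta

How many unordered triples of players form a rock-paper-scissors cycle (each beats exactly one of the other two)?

Win totals: Zheng 5, Abara 1, Sato 6, Dube 8, Ueda 2, Yoon 0, Okoye 7, Novak 4, Gupta 3.
A player with w wins dominates both others in C(w,2) triples; summing gives 10 + 0 + 15 + 28 + 1 + 0 + 21 + 6 + 3 = 84 transitive triples.
Total triples C(9,3) = 84, so cyclic triples = 84 − 84 = 0.

0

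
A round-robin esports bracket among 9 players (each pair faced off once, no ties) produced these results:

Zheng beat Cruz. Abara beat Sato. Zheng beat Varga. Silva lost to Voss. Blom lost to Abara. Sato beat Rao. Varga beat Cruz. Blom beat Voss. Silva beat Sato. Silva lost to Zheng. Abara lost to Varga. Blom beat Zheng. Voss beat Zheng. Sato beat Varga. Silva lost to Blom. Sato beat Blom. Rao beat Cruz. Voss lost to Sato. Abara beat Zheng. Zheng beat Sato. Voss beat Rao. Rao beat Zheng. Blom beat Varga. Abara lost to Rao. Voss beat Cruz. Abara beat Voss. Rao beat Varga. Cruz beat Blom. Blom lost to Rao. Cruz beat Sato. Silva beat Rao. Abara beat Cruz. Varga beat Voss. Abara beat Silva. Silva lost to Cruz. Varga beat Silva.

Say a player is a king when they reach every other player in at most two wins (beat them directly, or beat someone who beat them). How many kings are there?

Blom reaches everyone (king).
Silva reaches everyone (king).
Sato reaches everyone (king).
Cruz cannot reach Abara in two steps.
Abara reaches everyone (king).
Zheng reaches everyone (king).
Voss reaches everyone (king).
Rao reaches everyone (king).
Varga reaches everyone (king).
Kings: Blom, Silva, Sato, Abara, Zheng, Voss, Rao, Varga — 8.

8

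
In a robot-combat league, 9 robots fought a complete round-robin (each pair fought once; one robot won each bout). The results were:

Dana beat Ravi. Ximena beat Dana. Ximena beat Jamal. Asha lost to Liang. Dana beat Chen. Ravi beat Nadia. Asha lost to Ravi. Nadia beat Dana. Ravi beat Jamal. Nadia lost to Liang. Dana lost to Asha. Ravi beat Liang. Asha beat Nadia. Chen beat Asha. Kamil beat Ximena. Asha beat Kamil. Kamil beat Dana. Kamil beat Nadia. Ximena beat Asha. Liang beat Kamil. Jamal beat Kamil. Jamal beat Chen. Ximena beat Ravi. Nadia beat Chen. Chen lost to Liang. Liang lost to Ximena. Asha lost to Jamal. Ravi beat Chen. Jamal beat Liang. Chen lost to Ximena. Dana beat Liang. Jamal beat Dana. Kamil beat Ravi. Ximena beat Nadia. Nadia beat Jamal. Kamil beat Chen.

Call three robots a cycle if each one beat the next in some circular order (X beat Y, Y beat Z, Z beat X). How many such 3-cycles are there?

18

Win totals: Nadia 3, Kamil 5, Ximena 7, Ravi 5, Liang 4, Jamal 5, Dana 3, Chen 1, Asha 3.
A robot with w wins dominates both others in C(w,2) triples; summing gives 3 + 10 + 21 + 10 + 6 + 10 + 3 + 0 + 3 = 66 transitive triples.
Total triples C(9,3) = 84, so cyclic triples = 84 − 66 = 18.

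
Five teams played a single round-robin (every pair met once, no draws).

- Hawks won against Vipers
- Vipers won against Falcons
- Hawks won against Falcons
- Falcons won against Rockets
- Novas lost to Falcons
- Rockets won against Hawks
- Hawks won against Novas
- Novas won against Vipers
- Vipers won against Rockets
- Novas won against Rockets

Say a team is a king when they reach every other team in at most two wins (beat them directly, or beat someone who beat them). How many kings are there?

Vipers reaches everyone (king).
Novas reaches everyone (king).
Rockets reaches everyone (king).
Hawks reaches everyone (king).
Falcons reaches everyone (king).
Kings: Vipers, Novas, Rockets, Hawks, Falcons — 5.

5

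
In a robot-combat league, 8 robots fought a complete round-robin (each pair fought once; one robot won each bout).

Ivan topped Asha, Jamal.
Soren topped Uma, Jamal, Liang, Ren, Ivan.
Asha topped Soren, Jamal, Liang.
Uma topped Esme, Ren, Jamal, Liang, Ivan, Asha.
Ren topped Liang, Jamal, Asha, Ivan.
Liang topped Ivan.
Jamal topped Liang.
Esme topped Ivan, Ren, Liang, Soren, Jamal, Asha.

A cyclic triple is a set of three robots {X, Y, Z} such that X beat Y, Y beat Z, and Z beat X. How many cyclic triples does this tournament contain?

Win totals: Ivan 2, Uma 6, Asha 3, Esme 6, Jamal 1, Soren 5, Ren 4, Liang 1.
A robot with w wins dominates both others in C(w,2) triples; summing gives 1 + 15 + 3 + 15 + 0 + 10 + 6 + 0 = 50 transitive triples.
Total triples C(8,3) = 56, so cyclic triples = 56 − 50 = 6.

6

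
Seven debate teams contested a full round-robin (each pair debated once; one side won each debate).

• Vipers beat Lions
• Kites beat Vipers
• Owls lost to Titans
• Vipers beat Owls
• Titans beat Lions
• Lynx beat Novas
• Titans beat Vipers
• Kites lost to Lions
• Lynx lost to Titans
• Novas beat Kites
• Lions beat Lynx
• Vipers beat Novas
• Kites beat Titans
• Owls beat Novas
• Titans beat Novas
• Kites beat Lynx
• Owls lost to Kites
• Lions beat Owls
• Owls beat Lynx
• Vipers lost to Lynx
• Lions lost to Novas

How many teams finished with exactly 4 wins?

Win totals: Novas 2, Lynx 2, Kites 4, Owls 2, Titans 5, Vipers 3, Lions 3.
Exactly 4: Kites — 1 team.

1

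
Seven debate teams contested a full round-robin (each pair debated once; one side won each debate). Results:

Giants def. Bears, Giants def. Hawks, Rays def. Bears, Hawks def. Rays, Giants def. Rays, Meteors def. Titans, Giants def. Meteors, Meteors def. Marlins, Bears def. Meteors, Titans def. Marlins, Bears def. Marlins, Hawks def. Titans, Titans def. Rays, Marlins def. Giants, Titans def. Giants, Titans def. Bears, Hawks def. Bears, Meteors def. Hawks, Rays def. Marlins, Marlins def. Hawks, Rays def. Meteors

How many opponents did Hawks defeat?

3

Hawks' results: beat Titans, Rays, Bears; lost to Giants, Meteors, Marlins.
That is 3 wins.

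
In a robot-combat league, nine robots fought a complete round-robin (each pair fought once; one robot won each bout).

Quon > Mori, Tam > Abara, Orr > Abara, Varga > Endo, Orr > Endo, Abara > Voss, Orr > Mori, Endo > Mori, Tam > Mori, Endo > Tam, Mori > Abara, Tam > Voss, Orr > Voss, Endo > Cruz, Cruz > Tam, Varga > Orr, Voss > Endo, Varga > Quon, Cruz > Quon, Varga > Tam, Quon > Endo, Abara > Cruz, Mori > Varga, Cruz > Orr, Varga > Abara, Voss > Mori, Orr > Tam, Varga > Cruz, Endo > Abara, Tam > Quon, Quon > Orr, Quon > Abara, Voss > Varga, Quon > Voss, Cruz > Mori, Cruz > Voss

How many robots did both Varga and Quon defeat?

Varga beat: Orr, Cruz, Quon, Endo, Tam, Abara.
Quon beat: Orr, Voss, Mori, Endo, Abara.
Both beat: Orr, Endo, Abara — 3.

3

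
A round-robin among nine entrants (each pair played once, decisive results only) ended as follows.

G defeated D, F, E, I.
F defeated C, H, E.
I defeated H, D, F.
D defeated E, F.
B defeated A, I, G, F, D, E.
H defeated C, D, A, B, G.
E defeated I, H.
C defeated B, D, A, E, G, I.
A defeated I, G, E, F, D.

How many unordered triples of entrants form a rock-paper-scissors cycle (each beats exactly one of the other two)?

20

Win totals: A 5, B 6, C 6, D 2, E 2, F 3, G 4, H 5, I 3.
An entrant with w wins dominates both others in C(w,2) triples; summing gives 10 + 15 + 15 + 1 + 1 + 3 + 6 + 10 + 3 = 64 transitive triples.
Total triples C(9,3) = 84, so cyclic triples = 84 − 64 = 20.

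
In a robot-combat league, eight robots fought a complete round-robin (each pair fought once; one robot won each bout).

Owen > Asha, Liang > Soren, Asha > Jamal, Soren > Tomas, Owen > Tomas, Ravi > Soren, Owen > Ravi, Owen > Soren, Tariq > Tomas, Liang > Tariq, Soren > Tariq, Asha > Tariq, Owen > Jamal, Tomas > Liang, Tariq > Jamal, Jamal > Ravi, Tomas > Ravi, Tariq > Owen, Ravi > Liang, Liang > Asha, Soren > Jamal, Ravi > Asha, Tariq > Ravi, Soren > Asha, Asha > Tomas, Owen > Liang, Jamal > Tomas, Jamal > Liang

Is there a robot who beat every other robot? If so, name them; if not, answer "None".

Highest win total is Owen with 6 (out of 7 possible).
Owen lost to Tariq, so no robot went undefeated.

None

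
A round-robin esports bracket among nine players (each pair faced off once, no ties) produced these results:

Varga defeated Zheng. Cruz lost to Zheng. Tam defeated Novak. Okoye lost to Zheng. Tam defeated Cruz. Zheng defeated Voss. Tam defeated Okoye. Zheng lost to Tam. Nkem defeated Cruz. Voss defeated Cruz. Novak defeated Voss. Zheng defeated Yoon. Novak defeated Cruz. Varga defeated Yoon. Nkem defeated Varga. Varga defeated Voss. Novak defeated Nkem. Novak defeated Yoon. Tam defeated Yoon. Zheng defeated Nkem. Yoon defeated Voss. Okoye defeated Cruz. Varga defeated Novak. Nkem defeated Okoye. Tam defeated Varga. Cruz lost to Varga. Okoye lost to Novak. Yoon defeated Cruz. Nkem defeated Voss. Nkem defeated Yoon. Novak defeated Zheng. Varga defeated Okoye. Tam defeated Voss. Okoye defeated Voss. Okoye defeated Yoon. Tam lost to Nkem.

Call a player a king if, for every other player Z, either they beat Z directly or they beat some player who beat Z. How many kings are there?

3

Zheng cannot reach Novak in two steps.
Voss cannot reach Zheng, Yoon, Okoye, Novak, Nkem, Tam, Varga in two steps.
Cruz cannot reach Zheng, Voss, Yoon, Okoye, Novak, Nkem, Tam, Varga in two steps.
Yoon cannot reach Zheng, Okoye, Novak, Nkem, Tam, Varga in two steps.
Okoye cannot reach Zheng, Novak, Nkem, Tam, Varga in two steps.
Novak reaches everyone (king).
Nkem reaches everyone (king).
Tam reaches everyone (king).
Varga cannot reach Tam in two steps.
Kings: Novak, Nkem, Tam — 3.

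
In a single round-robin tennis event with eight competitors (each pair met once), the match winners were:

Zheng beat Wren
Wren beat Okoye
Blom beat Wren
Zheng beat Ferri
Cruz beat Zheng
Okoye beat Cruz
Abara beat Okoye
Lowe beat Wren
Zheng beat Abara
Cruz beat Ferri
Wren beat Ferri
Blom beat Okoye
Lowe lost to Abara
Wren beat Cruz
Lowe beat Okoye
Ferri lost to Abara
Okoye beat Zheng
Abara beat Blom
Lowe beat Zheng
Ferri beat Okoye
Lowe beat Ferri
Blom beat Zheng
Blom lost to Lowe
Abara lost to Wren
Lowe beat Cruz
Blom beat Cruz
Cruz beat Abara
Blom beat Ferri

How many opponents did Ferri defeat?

Ferri's results: beat Okoye; lost to Zheng, Wren, Lowe, Cruz, Blom, Abara.
That is 1 win.

1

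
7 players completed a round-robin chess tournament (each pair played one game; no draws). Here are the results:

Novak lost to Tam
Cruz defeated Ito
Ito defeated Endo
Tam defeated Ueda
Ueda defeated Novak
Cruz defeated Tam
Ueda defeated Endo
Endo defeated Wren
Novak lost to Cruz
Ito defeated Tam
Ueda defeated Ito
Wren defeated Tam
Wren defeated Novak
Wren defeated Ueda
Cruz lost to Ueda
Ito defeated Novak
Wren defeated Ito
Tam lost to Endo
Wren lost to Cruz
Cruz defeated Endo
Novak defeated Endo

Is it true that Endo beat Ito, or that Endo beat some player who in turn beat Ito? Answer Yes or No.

Endo did not beat Ito directly.
Endo beat Wren, Tam. Of those, Wren beat Ito.

Yes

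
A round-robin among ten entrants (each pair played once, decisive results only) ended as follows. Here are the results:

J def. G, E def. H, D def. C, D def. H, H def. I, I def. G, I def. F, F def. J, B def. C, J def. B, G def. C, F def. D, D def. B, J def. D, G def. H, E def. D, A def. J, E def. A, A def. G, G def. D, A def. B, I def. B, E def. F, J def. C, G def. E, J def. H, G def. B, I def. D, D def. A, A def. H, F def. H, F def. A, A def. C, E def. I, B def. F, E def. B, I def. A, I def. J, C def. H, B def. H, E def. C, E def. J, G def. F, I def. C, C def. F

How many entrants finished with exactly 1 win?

Win totals: A 5, B 3, C 2, D 4, E 8, F 4, G 6, H 1, I 7, J 5.
Exactly 1: H — 1 entrant.

1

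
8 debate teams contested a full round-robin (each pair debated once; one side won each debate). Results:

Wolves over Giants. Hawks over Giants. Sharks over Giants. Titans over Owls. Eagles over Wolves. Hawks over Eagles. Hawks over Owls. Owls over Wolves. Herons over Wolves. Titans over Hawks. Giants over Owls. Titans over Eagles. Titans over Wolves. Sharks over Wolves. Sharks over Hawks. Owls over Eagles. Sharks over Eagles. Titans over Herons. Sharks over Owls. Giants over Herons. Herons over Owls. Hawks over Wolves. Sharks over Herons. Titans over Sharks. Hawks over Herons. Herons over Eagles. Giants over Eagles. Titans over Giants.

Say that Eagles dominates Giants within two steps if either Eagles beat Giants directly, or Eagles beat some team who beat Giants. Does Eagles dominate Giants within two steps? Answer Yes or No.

Yes

Eagles did not beat Giants directly.
Eagles beat Wolves. Of those, Wolves beat Giants.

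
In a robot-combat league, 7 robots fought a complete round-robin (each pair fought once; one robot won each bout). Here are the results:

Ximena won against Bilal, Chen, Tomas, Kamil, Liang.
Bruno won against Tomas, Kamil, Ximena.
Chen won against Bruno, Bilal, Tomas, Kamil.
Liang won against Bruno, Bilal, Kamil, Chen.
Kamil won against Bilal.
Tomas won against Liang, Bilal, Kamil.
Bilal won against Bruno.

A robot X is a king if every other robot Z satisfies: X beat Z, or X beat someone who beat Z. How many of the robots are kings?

4

Chen reaches everyone (king).
Bilal cannot reach Chen, Liang in two steps.
Liang reaches everyone (king).
Kamil cannot reach Chen, Liang, Tomas, Ximena in two steps.
Tomas cannot reach Ximena in two steps.
Ximena reaches everyone (king).
Bruno reaches everyone (king).
Kings: Chen, Liang, Ximena, Bruno — 4.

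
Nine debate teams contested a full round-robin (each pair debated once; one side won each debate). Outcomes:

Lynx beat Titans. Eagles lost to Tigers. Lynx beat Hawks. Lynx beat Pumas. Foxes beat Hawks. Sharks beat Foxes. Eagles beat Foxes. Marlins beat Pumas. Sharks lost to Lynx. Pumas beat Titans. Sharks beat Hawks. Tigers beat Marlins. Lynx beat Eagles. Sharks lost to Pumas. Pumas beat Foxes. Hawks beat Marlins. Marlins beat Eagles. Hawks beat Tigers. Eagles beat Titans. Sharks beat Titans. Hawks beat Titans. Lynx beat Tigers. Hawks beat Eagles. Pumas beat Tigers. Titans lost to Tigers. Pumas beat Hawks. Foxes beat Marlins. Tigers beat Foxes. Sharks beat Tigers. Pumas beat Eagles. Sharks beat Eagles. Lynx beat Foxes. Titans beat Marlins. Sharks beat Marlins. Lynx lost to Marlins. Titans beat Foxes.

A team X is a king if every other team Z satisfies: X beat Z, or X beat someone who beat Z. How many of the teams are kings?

3

Tigers cannot reach Sharks in two steps.
Hawks cannot reach Sharks in two steps.
Marlins reaches everyone (king).
Sharks reaches everyone (king).
Pumas cannot reach Lynx in two steps.
Eagles cannot reach Tigers, Sharks, Pumas, Lynx in two steps.
Titans cannot reach Tigers, Sharks in two steps.
Foxes cannot reach Sharks in two steps.
Lynx reaches everyone (king).
Kings: Marlins, Sharks, Lynx — 3.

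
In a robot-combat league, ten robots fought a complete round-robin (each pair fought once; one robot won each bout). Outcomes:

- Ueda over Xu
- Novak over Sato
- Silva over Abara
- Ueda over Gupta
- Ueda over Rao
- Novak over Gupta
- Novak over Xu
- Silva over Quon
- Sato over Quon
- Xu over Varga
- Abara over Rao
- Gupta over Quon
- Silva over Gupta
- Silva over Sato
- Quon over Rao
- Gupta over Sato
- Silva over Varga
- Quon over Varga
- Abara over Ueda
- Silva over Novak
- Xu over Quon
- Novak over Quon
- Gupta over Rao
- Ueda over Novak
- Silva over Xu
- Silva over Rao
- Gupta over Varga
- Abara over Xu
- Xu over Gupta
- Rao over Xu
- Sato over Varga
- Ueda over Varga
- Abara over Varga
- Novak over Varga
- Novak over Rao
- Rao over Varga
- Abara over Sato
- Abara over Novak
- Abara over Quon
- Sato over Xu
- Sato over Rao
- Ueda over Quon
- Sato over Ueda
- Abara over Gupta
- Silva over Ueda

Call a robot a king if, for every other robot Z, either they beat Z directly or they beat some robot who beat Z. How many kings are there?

1

Xu cannot reach Novak, Silva, Abara, Ueda in two steps.
Rao cannot reach Novak, Silva, Abara, Ueda, Sato in two steps.
Gupta cannot reach Novak, Silva, Abara in two steps.
Quon cannot reach Gupta, Novak, Silva, Abara, Ueda, Sato in two steps.
Novak cannot reach Silva, Abara in two steps.
Silva reaches everyone (king).
Varga cannot reach Xu, Rao, Gupta, Quon, Novak, Silva, Abara, Ueda, Sato in two steps.
Abara cannot reach Silva in two steps.
Ueda cannot reach Silva, Abara in two steps.
Sato cannot reach Silva, Abara in two steps.
Kings: Silva — 1.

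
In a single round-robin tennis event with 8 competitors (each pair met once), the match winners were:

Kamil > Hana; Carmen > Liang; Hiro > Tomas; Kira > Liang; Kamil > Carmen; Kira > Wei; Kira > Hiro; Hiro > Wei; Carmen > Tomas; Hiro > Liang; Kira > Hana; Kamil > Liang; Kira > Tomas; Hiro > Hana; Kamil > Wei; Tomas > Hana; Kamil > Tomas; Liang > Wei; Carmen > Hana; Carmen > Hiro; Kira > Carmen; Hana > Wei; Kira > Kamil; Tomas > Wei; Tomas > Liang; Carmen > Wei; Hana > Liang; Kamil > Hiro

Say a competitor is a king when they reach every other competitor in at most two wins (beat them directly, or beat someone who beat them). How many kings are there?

Tomas cannot reach Hiro, Kira, Carmen, Kamil in two steps.
Hiro cannot reach Kira, Carmen, Kamil in two steps.
Kira reaches everyone (king).
Carmen cannot reach Kira, Kamil in two steps.
Kamil cannot reach Kira in two steps.
Liang cannot reach Tomas, Hiro, Kira, Carmen, Kamil, Hana in two steps.
Wei cannot reach Tomas, Hiro, Kira, Carmen, Kamil, Liang, Hana in two steps.
Hana cannot reach Tomas, Hiro, Kira, Carmen, Kamil in two steps.
Kings: Kira — 1.

1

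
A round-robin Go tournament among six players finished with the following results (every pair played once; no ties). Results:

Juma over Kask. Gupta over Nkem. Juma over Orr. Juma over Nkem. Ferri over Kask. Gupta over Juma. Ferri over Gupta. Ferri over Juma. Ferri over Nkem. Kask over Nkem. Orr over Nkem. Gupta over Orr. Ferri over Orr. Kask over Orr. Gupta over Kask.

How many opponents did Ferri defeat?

Ferri's results: beat Kask, Gupta, Orr, Juma, Nkem; lost to no one.
That is 5 wins.

5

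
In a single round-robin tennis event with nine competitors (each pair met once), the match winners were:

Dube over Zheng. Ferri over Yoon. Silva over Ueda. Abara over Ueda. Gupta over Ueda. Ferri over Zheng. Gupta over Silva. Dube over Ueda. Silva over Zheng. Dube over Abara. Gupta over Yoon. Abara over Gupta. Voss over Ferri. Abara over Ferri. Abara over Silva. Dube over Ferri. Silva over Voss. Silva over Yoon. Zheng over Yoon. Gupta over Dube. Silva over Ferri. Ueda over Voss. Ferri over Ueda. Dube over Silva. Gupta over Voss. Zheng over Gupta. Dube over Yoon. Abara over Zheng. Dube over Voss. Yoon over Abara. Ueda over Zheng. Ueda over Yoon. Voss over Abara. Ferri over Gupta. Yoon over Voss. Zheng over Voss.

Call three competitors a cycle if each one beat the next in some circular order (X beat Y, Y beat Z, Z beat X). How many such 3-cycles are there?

Win totals: Gupta 5, Dube 7, Abara 5, Zheng 3, Voss 2, Silva 5, Yoon 2, Ueda 3, Ferri 4.
A competitor with w wins dominates both others in C(w,2) triples; summing gives 10 + 21 + 10 + 3 + 1 + 10 + 1 + 3 + 6 = 65 transitive triples.
Total triples C(9,3) = 84, so cyclic triples = 84 − 65 = 19.

19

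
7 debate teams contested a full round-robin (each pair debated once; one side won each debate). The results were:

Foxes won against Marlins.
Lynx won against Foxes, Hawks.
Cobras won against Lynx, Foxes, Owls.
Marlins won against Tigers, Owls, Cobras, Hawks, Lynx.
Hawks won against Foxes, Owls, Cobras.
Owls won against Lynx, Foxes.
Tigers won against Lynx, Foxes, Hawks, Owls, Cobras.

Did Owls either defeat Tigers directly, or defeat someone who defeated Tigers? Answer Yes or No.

Owls did not beat Tigers directly.
Owls beat Foxes, Lynx, but each of them lost to Tigers. No two-step path.

No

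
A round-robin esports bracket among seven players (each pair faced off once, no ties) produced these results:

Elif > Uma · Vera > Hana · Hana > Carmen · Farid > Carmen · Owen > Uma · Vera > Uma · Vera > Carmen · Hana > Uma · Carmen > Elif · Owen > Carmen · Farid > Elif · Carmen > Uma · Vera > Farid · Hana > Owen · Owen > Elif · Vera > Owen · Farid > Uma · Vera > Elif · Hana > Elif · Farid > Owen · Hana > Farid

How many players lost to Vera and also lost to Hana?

Vera beat: Carmen, Owen, Farid, Hana, Elif, Uma.
Hana beat: Carmen, Owen, Farid, Elif, Uma.
Both beat: Carmen, Owen, Farid, Elif, Uma — 5.

5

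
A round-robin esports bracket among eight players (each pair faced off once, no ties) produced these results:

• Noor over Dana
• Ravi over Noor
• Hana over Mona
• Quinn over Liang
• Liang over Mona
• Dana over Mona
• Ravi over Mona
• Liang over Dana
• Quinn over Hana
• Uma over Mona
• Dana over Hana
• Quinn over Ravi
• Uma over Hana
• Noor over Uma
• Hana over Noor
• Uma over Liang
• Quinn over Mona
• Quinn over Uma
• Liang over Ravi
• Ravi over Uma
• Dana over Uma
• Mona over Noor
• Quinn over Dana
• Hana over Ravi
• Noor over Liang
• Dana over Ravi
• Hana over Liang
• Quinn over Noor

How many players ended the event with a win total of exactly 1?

1

Win totals: Noor 3, Uma 3, Quinn 7, Ravi 3, Mona 1, Dana 4, Liang 3, Hana 4.
Exactly 1: Mona — 1 player.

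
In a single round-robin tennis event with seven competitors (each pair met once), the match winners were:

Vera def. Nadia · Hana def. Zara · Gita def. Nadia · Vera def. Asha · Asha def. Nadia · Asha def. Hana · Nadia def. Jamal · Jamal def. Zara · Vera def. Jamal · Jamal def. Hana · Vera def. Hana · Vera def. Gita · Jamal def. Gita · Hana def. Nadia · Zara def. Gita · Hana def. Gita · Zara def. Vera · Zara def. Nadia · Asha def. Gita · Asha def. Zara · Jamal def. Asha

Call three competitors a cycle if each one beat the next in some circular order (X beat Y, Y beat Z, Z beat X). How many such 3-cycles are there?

7

Win totals: Gita 1, Zara 3, Jamal 4, Vera 5, Nadia 1, Hana 3, Asha 4.
A competitor with w wins dominates both others in C(w,2) triples; summing gives 0 + 3 + 6 + 10 + 0 + 3 + 6 = 28 transitive triples.
Total triples C(7,3) = 35, so cyclic triples = 35 − 28 = 7.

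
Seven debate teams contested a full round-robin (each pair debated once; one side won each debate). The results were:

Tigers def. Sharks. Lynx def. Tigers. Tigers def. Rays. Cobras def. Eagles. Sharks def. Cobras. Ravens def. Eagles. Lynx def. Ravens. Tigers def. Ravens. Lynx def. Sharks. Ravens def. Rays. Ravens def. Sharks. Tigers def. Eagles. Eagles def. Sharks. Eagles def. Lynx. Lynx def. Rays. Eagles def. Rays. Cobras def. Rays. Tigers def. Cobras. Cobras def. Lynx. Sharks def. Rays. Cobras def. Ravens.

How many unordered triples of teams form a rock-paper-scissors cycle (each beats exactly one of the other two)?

Win totals: Lynx 4, Sharks 2, Ravens 3, Eagles 3, Rays 0, Cobras 4, Tigers 5.
A team with w wins dominates both others in C(w,2) triples; summing gives 6 + 1 + 3 + 3 + 0 + 6 + 10 = 29 transitive triples.
Total triples C(7,3) = 35, so cyclic triples = 35 − 29 = 6.

6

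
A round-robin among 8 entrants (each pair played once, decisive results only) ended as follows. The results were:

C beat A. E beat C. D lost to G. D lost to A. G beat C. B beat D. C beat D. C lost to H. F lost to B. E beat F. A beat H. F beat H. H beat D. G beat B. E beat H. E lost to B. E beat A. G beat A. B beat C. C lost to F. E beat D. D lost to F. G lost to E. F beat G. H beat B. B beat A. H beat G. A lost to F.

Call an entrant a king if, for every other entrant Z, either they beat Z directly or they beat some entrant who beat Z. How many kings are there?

A cannot reach E, F in two steps.
B reaches everyone (king).
C cannot reach B, E, F, G in two steps.
D cannot reach A, B, C, E, F, G, H in two steps.
E reaches everyone (king).
F cannot reach E in two steps.
G reaches everyone (king).
H reaches everyone (king).
Kings: B, E, G, H — 4.

4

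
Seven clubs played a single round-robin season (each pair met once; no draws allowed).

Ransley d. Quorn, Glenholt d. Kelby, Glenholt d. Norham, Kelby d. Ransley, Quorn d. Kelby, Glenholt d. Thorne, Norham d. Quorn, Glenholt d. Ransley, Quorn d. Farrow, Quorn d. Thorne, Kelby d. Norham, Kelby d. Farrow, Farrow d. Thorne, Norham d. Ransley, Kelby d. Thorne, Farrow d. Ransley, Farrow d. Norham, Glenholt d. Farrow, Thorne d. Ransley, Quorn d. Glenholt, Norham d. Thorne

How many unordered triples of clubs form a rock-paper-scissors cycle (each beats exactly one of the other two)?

Win totals: Ransley 1, Norham 3, Glenholt 5, Thorne 1, Farrow 3, Kelby 4, Quorn 4.
A club with w wins dominates both others in C(w,2) triples; summing gives 0 + 3 + 10 + 0 + 3 + 6 + 6 = 28 transitive triples.
Total triples C(7,3) = 35, so cyclic triples = 35 − 28 = 7.

7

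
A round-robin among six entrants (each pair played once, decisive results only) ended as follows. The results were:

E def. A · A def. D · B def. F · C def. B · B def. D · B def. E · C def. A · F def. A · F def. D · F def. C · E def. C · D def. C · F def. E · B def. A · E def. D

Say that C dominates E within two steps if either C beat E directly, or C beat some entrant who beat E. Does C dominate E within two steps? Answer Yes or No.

Yes

C did not beat E directly.
C beat A, B. Of those, B beat E.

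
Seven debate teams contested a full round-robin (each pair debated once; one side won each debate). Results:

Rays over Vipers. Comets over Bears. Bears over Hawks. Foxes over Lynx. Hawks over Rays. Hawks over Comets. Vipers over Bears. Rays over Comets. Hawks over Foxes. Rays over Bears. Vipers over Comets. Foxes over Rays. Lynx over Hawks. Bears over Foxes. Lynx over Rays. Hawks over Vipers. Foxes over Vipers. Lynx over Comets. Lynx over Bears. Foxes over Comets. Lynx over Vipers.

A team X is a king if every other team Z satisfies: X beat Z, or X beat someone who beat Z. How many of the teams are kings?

4

Bears reaches everyone (king).
Lynx reaches everyone (king).
Foxes reaches everyone (king).
Hawks reaches everyone (king).
Vipers cannot reach Lynx, Rays in two steps.
Comets cannot reach Lynx, Vipers, Rays in two steps.
Rays cannot reach Lynx in two steps.
Kings: Bears, Lynx, Foxes, Hawks — 4.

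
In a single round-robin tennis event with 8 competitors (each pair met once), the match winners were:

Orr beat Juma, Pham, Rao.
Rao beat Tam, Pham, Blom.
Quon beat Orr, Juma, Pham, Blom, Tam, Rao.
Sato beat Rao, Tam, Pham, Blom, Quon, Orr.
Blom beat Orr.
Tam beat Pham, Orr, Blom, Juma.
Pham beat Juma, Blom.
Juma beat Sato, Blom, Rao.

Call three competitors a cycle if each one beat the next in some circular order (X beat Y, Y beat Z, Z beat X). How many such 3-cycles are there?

10

Win totals: Juma 3, Sato 6, Quon 6, Orr 3, Rao 3, Blom 1, Tam 4, Pham 2.
A competitor with w wins dominates both others in C(w,2) triples; summing gives 3 + 15 + 15 + 3 + 3 + 0 + 6 + 1 = 46 transitive triples.
Total triples C(8,3) = 56, so cyclic triples = 56 − 46 = 10.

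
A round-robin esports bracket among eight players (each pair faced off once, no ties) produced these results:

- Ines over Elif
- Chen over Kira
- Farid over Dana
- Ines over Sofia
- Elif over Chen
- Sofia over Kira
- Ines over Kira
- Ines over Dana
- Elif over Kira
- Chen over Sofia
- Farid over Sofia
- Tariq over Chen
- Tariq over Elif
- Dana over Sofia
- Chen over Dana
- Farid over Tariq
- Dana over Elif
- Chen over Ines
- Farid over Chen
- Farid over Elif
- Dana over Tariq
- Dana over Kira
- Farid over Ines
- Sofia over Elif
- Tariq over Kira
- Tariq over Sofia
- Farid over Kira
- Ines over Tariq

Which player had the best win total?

Win totals: Sofia 2, Elif 2, Dana 4, Tariq 4, Chen 4, Ines 5, Kira 0, Farid 7.
Farid leads with 7 wins (next highest: 5).

Farid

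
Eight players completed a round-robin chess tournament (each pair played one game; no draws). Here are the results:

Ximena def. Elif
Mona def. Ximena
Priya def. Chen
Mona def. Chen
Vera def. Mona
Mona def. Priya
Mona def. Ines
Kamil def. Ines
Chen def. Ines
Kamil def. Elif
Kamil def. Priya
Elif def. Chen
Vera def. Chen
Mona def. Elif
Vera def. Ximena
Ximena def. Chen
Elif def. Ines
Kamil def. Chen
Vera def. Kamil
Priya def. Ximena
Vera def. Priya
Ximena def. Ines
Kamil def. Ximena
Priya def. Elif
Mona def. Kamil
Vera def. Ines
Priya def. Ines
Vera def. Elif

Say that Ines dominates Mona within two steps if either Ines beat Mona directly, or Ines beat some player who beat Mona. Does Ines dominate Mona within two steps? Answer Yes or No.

Ines did not beat Mona directly.
Ines beat no one, so there is no intermediate player.

No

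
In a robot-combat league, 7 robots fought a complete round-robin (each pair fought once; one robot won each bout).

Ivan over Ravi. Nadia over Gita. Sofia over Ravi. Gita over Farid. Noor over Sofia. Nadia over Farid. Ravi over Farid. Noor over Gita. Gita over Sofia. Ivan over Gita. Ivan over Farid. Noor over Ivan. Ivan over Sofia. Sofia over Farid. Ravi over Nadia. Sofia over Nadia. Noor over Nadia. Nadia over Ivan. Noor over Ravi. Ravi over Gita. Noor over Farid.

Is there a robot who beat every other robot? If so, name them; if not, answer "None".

Noor has 6 wins out of 6 opponents — a perfect record.

Noor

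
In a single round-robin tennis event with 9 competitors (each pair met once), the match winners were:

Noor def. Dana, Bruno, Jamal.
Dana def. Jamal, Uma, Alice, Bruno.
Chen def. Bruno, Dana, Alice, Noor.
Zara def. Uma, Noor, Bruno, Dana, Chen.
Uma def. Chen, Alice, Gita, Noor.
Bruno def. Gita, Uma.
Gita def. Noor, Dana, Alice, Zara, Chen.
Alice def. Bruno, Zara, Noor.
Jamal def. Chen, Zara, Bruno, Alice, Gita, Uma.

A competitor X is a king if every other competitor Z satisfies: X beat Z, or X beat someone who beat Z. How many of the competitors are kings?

8

Alice reaches everyone (king).
Chen reaches everyone (king).
Dana reaches everyone (king).
Noor reaches everyone (king).
Gita reaches everyone (king).
Jamal reaches everyone (king).
Uma reaches everyone (king).
Zara reaches everyone (king).
Bruno cannot reach Jamal in two steps.
Kings: Alice, Chen, Dana, Noor, Gita, Jamal, Uma, Zara — 8.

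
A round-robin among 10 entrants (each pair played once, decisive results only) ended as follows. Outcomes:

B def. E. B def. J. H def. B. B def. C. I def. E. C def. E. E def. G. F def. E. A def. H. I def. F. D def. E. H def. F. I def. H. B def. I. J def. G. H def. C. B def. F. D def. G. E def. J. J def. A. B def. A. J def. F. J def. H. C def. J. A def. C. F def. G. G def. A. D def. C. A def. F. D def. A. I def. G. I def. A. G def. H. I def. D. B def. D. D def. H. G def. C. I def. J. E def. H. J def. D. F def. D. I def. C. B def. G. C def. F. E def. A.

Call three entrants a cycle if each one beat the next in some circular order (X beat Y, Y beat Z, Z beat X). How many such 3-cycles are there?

Win totals: A 3, B 8, C 3, D 5, E 4, F 3, G 3, H 3, I 8, J 5.
An entrant with w wins dominates both others in C(w,2) triples; summing gives 3 + 28 + 3 + 10 + 6 + 3 + 3 + 3 + 28 + 10 = 97 transitive triples.
Total triples C(10,3) = 120, so cyclic triples = 120 − 97 = 23.

23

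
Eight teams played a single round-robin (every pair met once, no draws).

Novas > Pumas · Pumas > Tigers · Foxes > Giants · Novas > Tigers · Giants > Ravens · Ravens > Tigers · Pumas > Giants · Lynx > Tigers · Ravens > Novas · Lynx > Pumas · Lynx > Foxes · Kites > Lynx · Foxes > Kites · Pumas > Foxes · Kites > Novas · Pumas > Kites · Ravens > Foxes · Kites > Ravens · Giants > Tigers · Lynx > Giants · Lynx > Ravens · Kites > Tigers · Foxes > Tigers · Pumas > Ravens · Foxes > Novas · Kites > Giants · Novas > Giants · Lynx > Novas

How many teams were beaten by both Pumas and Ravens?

Pumas beat: Ravens, Tigers, Kites, Giants, Foxes.
Ravens beat: Tigers, Novas, Foxes.
Both beat: Tigers, Foxes — 2.

2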